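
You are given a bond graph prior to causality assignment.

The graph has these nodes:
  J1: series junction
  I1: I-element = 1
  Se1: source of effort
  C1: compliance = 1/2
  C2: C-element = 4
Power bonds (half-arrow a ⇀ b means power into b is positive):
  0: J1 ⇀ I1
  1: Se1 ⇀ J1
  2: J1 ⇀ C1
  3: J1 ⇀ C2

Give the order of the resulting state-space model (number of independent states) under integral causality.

3  (C1, C2, I1 all integral)

#1 |J1  (Se1 fixes effort; stroke away)
#0 |I1  (I1: I, integral causality)
#2 |J1  (J1: bond 0 brought flow, rest push out)
#3 |J1  (J1: bond 0 brought flow, rest push out)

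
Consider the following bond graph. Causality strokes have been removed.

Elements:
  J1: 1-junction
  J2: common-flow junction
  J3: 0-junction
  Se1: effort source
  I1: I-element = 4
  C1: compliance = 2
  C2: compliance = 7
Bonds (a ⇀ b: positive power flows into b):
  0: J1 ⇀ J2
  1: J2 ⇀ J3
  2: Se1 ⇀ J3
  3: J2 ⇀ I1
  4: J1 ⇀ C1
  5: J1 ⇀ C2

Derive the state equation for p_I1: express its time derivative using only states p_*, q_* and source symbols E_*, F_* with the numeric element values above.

dp_I1/dt = -E_Se1 - q_C1/2 - q_C2/7

bond 2 →J3  (Se1 (Se) sets effort on bond)
bond 1 →J2  (common-e at J3 fixed by 2)
bond 3 →I1  (I1 outputs flow p/I1)
bond 0 →J2  (J2 flow already set via bond 3)
bond 4 →J1  (J1: bond 0 brought flow, rest push out)
bond 5 →J1  (1-jn J1 has f-setter on 0)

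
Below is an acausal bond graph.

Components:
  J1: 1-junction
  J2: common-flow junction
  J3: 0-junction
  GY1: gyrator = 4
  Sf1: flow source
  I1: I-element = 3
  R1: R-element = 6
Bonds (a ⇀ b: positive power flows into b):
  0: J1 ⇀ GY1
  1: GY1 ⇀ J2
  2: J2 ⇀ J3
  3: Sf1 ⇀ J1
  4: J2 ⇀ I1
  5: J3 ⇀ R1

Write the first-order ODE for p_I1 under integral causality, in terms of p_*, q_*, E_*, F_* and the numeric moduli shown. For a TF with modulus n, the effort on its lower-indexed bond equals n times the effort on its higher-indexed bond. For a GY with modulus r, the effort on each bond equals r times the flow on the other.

dp_I1/dt = 4*F_Sf1 - 2*p_I1

β3 stroke→Sf1  (source Sf1 imposes f)
β0 stroke→J1  (1-jn J1 has f-setter on 3)
β1 stroke→J2  (GY1: gyrator matches bond 0)
β4 stroke→I1  (I1 outputs flow p/I1)
β2 stroke→J2  (J2: bond 4 brought flow, rest push out)
β5 stroke→J3  (J3: last free bond brings effort in)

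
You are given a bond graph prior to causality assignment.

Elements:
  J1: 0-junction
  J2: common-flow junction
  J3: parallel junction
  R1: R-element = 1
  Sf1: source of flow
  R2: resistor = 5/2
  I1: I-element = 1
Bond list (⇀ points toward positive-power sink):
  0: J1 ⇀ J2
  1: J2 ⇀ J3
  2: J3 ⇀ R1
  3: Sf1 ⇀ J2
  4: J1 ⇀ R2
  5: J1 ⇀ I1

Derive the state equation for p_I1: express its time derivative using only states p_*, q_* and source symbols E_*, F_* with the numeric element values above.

b3 →Sf1  (Sf1 fixes flow; stroke at Sf1)
b0 →J2  (J2: bond 3 brought flow, rest push out)
b1 →J2  (J2: bond 3 brought flow, rest push out)
b2 →J3  (J3 needs exactly one e-in)
b5 →I1  (I1: I, integral causality)
b4 →J1  (only one effort-in slot at J1)

dp_I1/dt = -5*F_Sf1/2 - 5*p_I1/2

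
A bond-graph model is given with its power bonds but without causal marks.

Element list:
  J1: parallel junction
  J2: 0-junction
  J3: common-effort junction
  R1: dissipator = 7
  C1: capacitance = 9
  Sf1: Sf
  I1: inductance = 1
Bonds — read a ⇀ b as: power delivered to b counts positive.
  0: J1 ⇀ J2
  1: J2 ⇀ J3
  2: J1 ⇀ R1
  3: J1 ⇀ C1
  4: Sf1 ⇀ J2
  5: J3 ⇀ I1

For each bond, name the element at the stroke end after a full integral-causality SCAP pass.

bond 4 stroke→Sf1  (Sf1 (Sf) sets flow on bond)
bond 3 stroke→J1  (C1: C, integral causality)
bond 0 stroke→J2  (J1 effort already set via bond 3)
bond 2 stroke→R1  (J1 effort already set via bond 3)
bond 1 stroke→J3  (common-e at J2 fixed by 0)
bond 5 stroke→I1  (common-e at J3 fixed by 1)

b0 |J2
b1 |J3
b2 |R1
b3 |J1
b4 |Sf1
b5 |I1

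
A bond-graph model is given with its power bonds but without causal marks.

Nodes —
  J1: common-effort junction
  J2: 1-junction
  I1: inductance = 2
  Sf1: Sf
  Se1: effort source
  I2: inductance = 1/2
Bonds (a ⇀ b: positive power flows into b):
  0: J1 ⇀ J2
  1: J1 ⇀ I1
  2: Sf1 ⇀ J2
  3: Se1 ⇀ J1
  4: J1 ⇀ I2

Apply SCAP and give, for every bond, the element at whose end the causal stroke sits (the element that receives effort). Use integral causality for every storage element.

#0 |J2
#1 |I1
#2 |Sf1
#3 |J1
#4 |I2

#2 stroke at Sf1  (Sf1 fixes flow; stroke at Sf1)
#3 stroke at J1  (source Se1 imposes e)
#0 stroke at J2  (0-jn J1 has e-setter on 3)
#1 stroke at I1  (J1 effort already set via bond 3)
#4 stroke at I2  (J1: bond 3 brought effort, rest push out)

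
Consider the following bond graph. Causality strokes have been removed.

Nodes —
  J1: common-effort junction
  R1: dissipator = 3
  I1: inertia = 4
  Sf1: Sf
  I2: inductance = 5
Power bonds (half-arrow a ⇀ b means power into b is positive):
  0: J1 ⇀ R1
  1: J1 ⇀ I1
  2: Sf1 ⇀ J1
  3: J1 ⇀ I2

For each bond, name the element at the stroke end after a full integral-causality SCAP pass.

b2 stroke at Sf1  (Sf1: flow source, stroke at near end)
b1 stroke at I1  (I1 integral (f out))
b3 stroke at I2  (I2: I, integral causality)
b0 stroke at J1  (closing 0-jn rule on J1)

β0 |J1
β1 |I1
β2 |Sf1
β3 |I2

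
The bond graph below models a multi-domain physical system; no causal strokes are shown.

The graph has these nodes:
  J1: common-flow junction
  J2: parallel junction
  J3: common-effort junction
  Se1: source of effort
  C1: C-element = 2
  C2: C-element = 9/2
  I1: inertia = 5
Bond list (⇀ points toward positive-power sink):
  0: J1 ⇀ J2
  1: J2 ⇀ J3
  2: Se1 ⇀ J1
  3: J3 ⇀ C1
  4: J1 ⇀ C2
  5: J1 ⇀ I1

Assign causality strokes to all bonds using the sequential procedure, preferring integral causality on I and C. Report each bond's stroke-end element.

b0 stroke→J1
b1 stroke→J2
b2 stroke→J1
b3 stroke→J3
b4 stroke→J1
b5 stroke→I1

bond 2 →J1  (Se1 fixes effort; stroke away)
bond 3 →J3  (C1: C, integral causality)
bond 1 →J2  (J3 effort already set via bond 3)
bond 0 →J1  (J2: bond 1 brought effort, rest push out)
bond 4 →J1  (C2: C, integral causality)
bond 5 →I1  (J1 needs exactly one f-in)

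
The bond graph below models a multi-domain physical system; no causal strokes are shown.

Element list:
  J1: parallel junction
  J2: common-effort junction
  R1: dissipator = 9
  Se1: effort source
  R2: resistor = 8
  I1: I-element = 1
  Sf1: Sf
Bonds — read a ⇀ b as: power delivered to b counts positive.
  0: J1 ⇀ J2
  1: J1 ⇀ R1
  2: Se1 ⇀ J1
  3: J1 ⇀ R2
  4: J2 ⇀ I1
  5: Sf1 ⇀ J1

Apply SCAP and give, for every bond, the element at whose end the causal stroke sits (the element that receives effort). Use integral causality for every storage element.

β2 stroke→J1  (Se1 (Se) sets effort on bond)
β5 stroke→Sf1  (Sf1 (Sf) sets flow on bond)
β0 stroke→J2  (common-e at J1 fixed by 2)
β1 stroke→R1  (J1: bond 2 brought effort, rest push out)
β3 stroke→R2  (J1: bond 2 brought effort, rest push out)
β4 stroke→I1  (common-e at J2 fixed by 0)

β0 stroke at J2
β1 stroke at R1
β2 stroke at J1
β3 stroke at R2
β4 stroke at I1
β5 stroke at Sf1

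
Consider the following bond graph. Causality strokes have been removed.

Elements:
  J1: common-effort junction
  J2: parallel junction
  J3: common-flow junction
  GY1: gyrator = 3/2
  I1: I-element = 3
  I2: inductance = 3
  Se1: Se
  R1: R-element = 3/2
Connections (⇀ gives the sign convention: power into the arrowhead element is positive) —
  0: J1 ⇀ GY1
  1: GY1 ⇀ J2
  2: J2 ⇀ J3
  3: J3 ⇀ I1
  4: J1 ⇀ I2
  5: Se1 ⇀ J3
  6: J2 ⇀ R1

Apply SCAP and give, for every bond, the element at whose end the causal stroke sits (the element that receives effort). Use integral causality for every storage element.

b0 |J1
b1 |J2
b2 |J3
b3 |I1
b4 |I2
b5 |J3
b6 |R1

β5 →J3  (Se1: effort source, stroke at far end)
β3 →I1  (prefer integral on I1)
β2 →J3  (common-f at J3 fixed by 3)
β4 →I2  (I2 integral (f out))
β0 →J1  (closing 0-jn rule on J1)
β1 →J2  (GY GY1: same side as bond 0)
β6 →R1  (J2 effort already set via bond 1)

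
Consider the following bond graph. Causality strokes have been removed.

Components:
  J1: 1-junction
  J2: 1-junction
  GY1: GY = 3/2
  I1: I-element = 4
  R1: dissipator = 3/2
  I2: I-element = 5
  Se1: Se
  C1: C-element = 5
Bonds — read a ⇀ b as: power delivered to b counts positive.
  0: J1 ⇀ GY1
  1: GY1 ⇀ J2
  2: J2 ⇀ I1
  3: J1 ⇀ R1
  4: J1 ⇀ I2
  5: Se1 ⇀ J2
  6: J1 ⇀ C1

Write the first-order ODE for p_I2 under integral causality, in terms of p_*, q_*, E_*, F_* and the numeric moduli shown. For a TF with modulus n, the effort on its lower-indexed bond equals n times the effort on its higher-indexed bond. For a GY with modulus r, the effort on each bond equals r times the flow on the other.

β5 stroke at J2  (Se1: effort source, stroke at far end)
β2 stroke at I1  (I1: I, integral causality)
β1 stroke at J2  (J2 flow already set via bond 2)
β0 stroke at J1  (through GY1, causality inverts; strokes same side of GY1)
β4 stroke at I2  (I2 integral (f out))
β3 stroke at J1  (J1 flow already set via bond 4)
β6 stroke at J1  (J1: bond 4 brought flow, rest push out)

dp_I2/dt = -3*p_I1/8 - 3*p_I2/10 - q_C1/5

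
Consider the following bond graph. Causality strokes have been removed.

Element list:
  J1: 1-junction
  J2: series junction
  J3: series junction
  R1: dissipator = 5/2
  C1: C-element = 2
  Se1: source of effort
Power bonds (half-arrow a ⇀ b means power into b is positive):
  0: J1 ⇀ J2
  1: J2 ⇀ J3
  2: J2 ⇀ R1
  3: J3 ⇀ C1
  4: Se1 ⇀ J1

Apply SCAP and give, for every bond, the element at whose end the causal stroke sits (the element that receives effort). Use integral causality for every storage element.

b0 |J2
b1 |J2
b2 |R1
b3 |J3
b4 |J1

#4 →J1  (Se1 (Se) sets effort on bond)
#0 →J2  (only one flow-in slot at J1)
#3 →J3  (C1 outputs effort q/C1)
#1 →J2  (only one flow-in slot at J3)
#2 →R1  (J2 needs exactly one f-in)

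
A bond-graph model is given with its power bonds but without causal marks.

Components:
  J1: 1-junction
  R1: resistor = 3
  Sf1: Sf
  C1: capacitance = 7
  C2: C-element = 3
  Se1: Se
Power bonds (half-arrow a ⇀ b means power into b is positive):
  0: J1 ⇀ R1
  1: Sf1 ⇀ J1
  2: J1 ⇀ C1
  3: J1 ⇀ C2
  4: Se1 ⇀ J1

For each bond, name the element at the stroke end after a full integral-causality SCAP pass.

b0 |J1
b1 |Sf1
b2 |J1
b3 |J1
b4 |J1

b1 stroke at Sf1  (source Sf1 imposes f)
b4 stroke at J1  (Se1 fixes effort; stroke away)
b0 stroke at J1  (J1 flow already set via bond 1)
b2 stroke at J1  (J1 flow already set via bond 1)
b3 stroke at J1  (1-jn J1 has f-setter on 1)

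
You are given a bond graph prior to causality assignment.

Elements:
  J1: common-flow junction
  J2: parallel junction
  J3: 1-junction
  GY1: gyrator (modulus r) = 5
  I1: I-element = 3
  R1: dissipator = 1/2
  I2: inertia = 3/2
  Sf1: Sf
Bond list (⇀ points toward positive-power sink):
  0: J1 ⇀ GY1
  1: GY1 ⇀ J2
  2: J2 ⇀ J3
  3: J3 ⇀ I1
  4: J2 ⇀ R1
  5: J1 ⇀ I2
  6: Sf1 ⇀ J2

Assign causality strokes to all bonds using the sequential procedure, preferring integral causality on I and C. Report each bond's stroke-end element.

b6 →Sf1  (Sf1 (Sf) sets flow on bond)
b3 →I1  (prefer integral on I1)
b2 →J3  (J3: bond 3 brought flow, rest push out)
b5 →I2  (I2 integral (f out))
b0 →J1  (J1 flow already set via bond 5)
b1 →J2  (GY1: gyrator matches bond 0)
b4 →R1  (J2: bond 1 brought effort, rest push out)

b0 →J1
b1 →J2
b2 →J3
b3 →I1
b4 →R1
b5 →I2
b6 →Sf1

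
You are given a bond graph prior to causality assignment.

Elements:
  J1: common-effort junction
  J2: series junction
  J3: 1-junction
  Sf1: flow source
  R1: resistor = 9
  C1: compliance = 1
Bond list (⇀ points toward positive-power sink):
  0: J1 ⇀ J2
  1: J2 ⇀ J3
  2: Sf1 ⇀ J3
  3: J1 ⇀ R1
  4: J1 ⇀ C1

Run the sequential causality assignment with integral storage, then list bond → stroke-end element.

bond 2 stroke at Sf1  (Sf1 fixes flow; stroke at Sf1)
bond 1 stroke at J3  (1-jn J3 has f-setter on 2)
bond 0 stroke at J2  (J2: bond 1 brought flow, rest push out)
bond 4 stroke at J1  (prefer integral on C1)
bond 3 stroke at R1  (J1: bond 4 brought effort, rest push out)

β0 |J2
β1 |J3
β2 |Sf1
β3 |R1
β4 |J1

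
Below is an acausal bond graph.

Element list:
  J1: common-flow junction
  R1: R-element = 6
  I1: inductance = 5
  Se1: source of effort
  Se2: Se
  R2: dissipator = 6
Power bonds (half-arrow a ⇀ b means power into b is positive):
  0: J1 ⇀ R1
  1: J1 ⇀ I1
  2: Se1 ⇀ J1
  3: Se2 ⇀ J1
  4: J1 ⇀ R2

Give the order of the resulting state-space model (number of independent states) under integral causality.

1  (I1 all integral)

#2 →J1  (Se1 fixes effort; stroke away)
#3 →J1  (Se2 fixes effort; stroke away)
#1 →I1  (prefer integral on I1)
#0 →J1  (J1 flow already set via bond 1)
#4 →J1  (J1 flow already set via bond 1)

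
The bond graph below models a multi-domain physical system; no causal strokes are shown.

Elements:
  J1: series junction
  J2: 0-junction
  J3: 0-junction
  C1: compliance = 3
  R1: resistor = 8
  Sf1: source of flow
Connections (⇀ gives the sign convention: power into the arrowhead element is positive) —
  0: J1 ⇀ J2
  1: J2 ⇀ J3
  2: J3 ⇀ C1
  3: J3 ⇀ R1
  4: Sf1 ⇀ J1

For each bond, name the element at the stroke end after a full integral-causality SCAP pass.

#4 →Sf1  (source Sf1 imposes f)
#0 →J1  (1-jn J1 has f-setter on 4)
#1 →J2  (J2 needs exactly one e-in)
#2 →J3  (C1: C, integral causality)
#3 →R1  (0-jn J3 has e-setter on 2)

β0 stroke at J1
β1 stroke at J2
β2 stroke at J3
β3 stroke at R1
β4 stroke at Sf1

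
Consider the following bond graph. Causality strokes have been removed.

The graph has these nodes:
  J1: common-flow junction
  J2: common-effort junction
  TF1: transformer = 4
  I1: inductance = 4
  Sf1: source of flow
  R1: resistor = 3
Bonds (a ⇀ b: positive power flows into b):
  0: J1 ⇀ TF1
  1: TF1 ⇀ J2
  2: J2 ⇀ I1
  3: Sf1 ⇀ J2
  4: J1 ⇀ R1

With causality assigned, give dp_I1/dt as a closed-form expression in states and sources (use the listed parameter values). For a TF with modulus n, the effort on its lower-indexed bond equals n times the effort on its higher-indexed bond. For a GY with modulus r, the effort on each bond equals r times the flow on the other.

b3 →Sf1  (Sf1 (Sf) sets flow on bond)
b2 →I1  (I1 integral (f out))
b1 →J2  (only one effort-in slot at J2)
b0 →TF1  (TF1 one-in-one-out from 1)
b4 →J1  (J1 flow already set via bond 0)

dp_I1/dt = 3*F_Sf1/16 - 3*p_I1/64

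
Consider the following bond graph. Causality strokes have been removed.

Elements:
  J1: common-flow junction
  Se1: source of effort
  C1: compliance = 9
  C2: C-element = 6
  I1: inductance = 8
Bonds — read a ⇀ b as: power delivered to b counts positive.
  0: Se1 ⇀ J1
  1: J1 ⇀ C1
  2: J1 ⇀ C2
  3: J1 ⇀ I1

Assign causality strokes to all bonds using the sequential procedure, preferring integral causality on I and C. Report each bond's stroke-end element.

b0 →J1  (Se1 (Se) sets effort on bond)
b1 →J1  (C1: C, integral causality)
b2 →J1  (C2: C, integral causality)
b3 →I1  (only one flow-in slot at J1)

b0 |J1
b1 |J1
b2 |J1
b3 |I1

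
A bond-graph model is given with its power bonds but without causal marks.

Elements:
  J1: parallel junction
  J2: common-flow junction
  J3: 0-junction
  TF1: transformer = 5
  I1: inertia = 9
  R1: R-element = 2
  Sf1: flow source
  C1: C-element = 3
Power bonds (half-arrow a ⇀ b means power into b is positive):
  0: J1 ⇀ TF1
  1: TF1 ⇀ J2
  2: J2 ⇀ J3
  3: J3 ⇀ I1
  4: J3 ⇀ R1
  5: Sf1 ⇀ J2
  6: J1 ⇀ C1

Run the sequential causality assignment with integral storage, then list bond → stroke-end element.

#5 |Sf1  (Sf1 (Sf) sets flow on bond)
#1 |J2  (1-jn J2 has f-setter on 5)
#2 |J2  (J2: bond 5 brought flow, rest push out)
#0 |TF1  (TF TF1: opposite of bond 1)
#6 |J1  (only one effort-in slot at J1)
#3 |I1  (prefer integral on I1)
#4 |J3  (J3: last free bond brings effort in)

b0 |TF1
b1 |J2
b2 |J2
b3 |I1
b4 |J3
b5 |Sf1
b6 |J1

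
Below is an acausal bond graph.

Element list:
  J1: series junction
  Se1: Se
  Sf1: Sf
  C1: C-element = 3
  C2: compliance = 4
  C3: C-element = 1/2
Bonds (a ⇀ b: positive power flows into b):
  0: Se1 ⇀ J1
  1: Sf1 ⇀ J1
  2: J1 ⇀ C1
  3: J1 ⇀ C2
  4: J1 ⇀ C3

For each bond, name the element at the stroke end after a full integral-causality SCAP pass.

β0 →J1  (Se1 fixes effort; stroke away)
β1 →Sf1  (Sf1 fixes flow; stroke at Sf1)
β2 →J1  (J1 flow already set via bond 1)
β3 →J1  (J1: bond 1 brought flow, rest push out)
β4 →J1  (common-f at J1 fixed by 1)

#0 |J1
#1 |Sf1
#2 |J1
#3 |J1
#4 |J1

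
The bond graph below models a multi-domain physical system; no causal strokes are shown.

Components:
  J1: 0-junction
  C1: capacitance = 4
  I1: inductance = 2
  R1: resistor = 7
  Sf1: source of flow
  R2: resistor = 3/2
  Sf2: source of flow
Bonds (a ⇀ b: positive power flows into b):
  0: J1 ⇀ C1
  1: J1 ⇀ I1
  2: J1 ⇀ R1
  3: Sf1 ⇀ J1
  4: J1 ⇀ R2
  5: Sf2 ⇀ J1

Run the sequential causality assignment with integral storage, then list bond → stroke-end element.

b3 stroke→Sf1  (Sf1: flow source, stroke at near end)
b5 stroke→Sf2  (Sf2 fixes flow; stroke at Sf2)
b0 stroke→J1  (C1 integral (e out))
b1 stroke→I1  (common-e at J1 fixed by 0)
b2 stroke→R1  (J1 effort already set via bond 0)
b4 stroke→R2  (J1: bond 0 brought effort, rest push out)

b0 →J1
b1 →I1
b2 →R1
b3 →Sf1
b4 →R2
b5 →Sf2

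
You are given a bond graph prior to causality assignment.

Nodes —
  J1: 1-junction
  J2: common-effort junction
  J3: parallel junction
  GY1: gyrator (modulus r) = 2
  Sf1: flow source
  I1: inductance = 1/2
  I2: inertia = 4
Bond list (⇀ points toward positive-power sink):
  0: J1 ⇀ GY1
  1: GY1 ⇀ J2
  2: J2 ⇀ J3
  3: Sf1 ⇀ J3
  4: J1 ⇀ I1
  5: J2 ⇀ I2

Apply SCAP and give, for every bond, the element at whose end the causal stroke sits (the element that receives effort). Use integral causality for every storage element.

β3 →Sf1  (Sf1: flow source, stroke at near end)
β2 →J3  (J3: last free bond brings effort in)
β4 →I1  (I1 outputs flow p/I1)
β0 →J1  (common-f at J1 fixed by 4)
β1 →J2  (GY1 both-in/both-out from 0)
β5 →I2  (J2 effort already set via bond 1)

bond 0 stroke→J1
bond 1 stroke→J2
bond 2 stroke→J3
bond 3 stroke→Sf1
bond 4 stroke→I1
bond 5 stroke→I2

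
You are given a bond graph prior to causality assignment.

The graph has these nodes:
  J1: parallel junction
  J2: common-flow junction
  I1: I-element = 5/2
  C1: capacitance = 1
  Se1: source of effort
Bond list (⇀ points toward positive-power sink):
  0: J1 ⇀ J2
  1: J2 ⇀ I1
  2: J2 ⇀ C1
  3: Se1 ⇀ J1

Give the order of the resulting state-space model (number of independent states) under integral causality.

2  (C1, I1 all integral)

β3 stroke at J1  (Se1 (Se) sets effort on bond)
β0 stroke at J2  (J1: bond 3 brought effort, rest push out)
β1 stroke at I1  (I1: I, integral causality)
β2 stroke at J2  (J2: bond 1 brought flow, rest push out)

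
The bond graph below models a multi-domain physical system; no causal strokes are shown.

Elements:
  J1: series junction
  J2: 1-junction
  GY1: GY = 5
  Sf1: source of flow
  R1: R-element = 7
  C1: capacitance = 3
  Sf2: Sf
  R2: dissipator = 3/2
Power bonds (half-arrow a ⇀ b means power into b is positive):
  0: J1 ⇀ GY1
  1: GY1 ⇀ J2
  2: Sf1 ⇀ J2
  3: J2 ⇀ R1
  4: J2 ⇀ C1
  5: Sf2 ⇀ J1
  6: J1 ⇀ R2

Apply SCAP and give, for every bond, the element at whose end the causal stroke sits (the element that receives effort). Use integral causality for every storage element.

β2 stroke→Sf1  (Sf1 fixes flow; stroke at Sf1)
β5 stroke→Sf2  (source Sf2 imposes f)
β0 stroke→J1  (J1: bond 5 brought flow, rest push out)
β6 stroke→J1  (1-jn J1 has f-setter on 5)
β1 stroke→J2  (common-f at J2 fixed by 2)
β3 stroke→J2  (common-f at J2 fixed by 2)
β4 stroke→J2  (J2: bond 2 brought flow, rest push out)

b0 →J1
b1 →J2
b2 →Sf1
b3 →J2
b4 →J2
b5 →Sf2
b6 →J1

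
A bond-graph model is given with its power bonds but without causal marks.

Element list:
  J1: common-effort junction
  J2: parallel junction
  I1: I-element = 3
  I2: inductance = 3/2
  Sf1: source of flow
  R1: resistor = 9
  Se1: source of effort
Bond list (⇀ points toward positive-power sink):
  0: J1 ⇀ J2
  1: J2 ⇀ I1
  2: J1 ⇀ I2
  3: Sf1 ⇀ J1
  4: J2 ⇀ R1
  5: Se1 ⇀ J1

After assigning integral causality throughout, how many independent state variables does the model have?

bond 3 stroke→Sf1  (Sf1 (Sf) sets flow on bond)
bond 5 stroke→J1  (Se1: effort source, stroke at far end)
bond 0 stroke→J2  (common-e at J1 fixed by 5)
bond 2 stroke→I2  (common-e at J1 fixed by 5)
bond 1 stroke→I1  (0-jn J2 has e-setter on 0)
bond 4 stroke→R1  (common-e at J2 fixed by 0)

2  (I1, I2 all integral)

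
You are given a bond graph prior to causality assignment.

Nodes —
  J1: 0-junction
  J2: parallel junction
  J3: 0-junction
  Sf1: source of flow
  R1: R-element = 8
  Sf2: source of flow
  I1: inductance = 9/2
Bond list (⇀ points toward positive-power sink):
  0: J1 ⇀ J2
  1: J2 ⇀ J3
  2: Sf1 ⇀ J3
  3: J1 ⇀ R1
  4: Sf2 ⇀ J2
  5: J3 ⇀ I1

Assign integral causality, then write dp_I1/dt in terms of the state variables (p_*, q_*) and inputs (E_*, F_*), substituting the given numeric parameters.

#2 →Sf1  (Sf1 (Sf) sets flow on bond)
#4 →Sf2  (Sf2 (Sf) sets flow on bond)
#5 →I1  (prefer integral on I1)
#1 →J3  (only one effort-in slot at J3)
#0 →J2  (J2 needs exactly one e-in)
#3 →J1  (closing 0-jn rule on J1)

dp_I1/dt = 8*F_Sf1 + 8*F_Sf2 - 16*p_I1/9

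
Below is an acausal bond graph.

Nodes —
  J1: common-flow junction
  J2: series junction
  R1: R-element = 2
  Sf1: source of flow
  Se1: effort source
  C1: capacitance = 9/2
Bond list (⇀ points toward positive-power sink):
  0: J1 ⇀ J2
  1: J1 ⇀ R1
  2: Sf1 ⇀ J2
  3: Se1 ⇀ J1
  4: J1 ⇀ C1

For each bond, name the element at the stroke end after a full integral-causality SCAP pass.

b0 →J2
b1 →J1
b2 →Sf1
b3 →J1
b4 →J1

bond 2 stroke→Sf1  (Sf1 fixes flow; stroke at Sf1)
bond 3 stroke→J1  (Se1: effort source, stroke at far end)
bond 0 stroke→J2  (J2: bond 2 brought flow, rest push out)
bond 1 stroke→J1  (J1 flow already set via bond 0)
bond 4 stroke→J1  (J1: bond 0 brought flow, rest push out)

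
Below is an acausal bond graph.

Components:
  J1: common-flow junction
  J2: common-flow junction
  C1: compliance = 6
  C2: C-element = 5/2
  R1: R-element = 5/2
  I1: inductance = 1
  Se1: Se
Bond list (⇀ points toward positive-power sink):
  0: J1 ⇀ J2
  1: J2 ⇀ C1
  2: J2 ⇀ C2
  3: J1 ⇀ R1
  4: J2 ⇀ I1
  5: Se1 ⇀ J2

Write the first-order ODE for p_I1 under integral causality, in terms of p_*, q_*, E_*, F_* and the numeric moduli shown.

bond 5 →J2  (source Se1 imposes e)
bond 1 →J2  (prefer integral on C1)
bond 2 →J2  (prefer integral on C2)
bond 4 →I1  (I1: I, integral causality)
bond 0 →J2  (J2: bond 4 brought flow, rest push out)
bond 3 →J1  (J1 flow already set via bond 0)

dp_I1/dt = E_Se1 - 5*p_I1/2 - q_C1/6 - 2*q_C2/5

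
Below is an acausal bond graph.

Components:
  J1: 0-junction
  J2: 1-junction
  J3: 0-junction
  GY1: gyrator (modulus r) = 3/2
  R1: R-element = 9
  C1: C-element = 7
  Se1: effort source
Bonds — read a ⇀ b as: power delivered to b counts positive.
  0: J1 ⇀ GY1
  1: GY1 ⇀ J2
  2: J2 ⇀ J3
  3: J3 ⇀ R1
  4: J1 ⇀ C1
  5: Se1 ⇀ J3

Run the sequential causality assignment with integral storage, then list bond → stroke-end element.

bond 0 stroke at GY1
bond 1 stroke at GY1
bond 2 stroke at J2
bond 3 stroke at R1
bond 4 stroke at J1
bond 5 stroke at J3

b5 →J3  (Se1 (Se) sets effort on bond)
b2 →J2  (0-jn J3 has e-setter on 5)
b3 →R1  (J3: bond 5 brought effort, rest push out)
b1 →GY1  (closing 1-jn rule on J2)
b0 →GY1  (GY1 both-in/both-out from 1)
b4 →J1  (only one effort-in slot at J1)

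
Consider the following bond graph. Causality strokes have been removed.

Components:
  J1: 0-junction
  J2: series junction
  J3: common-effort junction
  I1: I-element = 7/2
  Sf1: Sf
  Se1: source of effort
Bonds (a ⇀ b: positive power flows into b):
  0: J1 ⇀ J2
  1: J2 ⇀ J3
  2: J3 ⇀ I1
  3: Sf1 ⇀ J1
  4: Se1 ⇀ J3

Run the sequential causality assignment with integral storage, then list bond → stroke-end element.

#0 stroke at J1
#1 stroke at J2
#2 stroke at I1
#3 stroke at Sf1
#4 stroke at J3

#3 |Sf1  (source Sf1 imposes f)
#4 |J3  (Se1 fixes effort; stroke away)
#0 |J1  (J1 needs exactly one e-in)
#1 |J2  (J2 flow already set via bond 0)
#2 |I1  (J3: bond 4 brought effort, rest push out)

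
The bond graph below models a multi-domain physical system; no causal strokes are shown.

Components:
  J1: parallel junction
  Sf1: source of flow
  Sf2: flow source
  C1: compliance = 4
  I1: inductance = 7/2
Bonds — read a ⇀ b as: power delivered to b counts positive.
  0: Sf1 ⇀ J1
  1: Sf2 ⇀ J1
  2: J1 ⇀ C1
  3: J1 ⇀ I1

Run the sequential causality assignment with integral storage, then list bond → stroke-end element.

bond 0 stroke at Sf1  (Sf1: flow source, stroke at near end)
bond 1 stroke at Sf2  (source Sf2 imposes f)
bond 2 stroke at J1  (C1 outputs effort q/C1)
bond 3 stroke at I1  (common-e at J1 fixed by 2)

β0 stroke→Sf1
β1 stroke→Sf2
β2 stroke→J1
β3 stroke→I1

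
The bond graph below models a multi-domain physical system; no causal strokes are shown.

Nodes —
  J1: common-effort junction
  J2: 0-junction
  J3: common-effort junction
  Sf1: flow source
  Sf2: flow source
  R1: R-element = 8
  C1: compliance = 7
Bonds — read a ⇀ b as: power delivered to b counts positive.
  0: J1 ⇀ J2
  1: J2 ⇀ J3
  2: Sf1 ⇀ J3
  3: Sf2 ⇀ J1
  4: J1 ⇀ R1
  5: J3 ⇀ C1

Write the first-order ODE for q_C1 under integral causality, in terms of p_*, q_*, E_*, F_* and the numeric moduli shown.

dq_C1/dt = F_Sf1 + F_Sf2 - q_C1/56

β2 stroke at Sf1  (Sf1 (Sf) sets flow on bond)
β3 stroke at Sf2  (Sf2 fixes flow; stroke at Sf2)
β5 stroke at J3  (prefer integral on C1)
β1 stroke at J2  (0-jn J3 has e-setter on 5)
β0 stroke at J1  (J2 effort already set via bond 1)
β4 stroke at R1  (J1 effort already set via bond 0)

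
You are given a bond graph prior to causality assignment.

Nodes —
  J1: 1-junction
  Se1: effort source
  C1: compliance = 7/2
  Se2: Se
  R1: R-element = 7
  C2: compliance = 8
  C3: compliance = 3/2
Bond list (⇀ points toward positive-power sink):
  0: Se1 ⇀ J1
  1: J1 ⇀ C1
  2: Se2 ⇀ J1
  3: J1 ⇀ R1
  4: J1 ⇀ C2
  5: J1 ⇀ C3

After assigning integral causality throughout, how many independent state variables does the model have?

3  (C1, C2, C3 all integral)

#0 →J1  (Se1 (Se) sets effort on bond)
#2 →J1  (Se2 (Se) sets effort on bond)
#1 →J1  (C1 integral (e out))
#4 →J1  (C2 integral (e out))
#5 →J1  (C3 integral (e out))
#3 →R1  (only one flow-in slot at J1)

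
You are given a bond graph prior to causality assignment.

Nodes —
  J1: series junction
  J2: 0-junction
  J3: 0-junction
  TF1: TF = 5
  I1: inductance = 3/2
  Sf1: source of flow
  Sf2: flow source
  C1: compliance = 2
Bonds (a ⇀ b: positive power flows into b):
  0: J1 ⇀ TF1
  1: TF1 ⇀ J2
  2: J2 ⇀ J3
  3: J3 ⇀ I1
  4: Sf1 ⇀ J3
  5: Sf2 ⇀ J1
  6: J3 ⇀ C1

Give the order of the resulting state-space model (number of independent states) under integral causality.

2  (C1, I1 all integral)

β4 |Sf1  (Sf1 fixes flow; stroke at Sf1)
β5 |Sf2  (Sf2 (Sf) sets flow on bond)
β0 |J1  (1-jn J1 has f-setter on 5)
β1 |TF1  (TF1: transformer flips bond 0)
β2 |J2  (J2: last free bond brings effort in)
β3 |I1  (I1 outputs flow p/I1)
β6 |J3  (only one effort-in slot at J3)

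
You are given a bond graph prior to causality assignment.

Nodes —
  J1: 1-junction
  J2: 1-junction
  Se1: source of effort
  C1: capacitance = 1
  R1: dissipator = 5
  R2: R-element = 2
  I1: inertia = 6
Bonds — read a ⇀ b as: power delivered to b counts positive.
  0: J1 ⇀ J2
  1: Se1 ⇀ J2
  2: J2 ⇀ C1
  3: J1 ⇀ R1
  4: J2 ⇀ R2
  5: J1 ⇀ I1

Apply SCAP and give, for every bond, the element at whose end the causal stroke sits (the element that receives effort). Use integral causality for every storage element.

bond 1 stroke→J2  (source Se1 imposes e)
bond 2 stroke→J2  (prefer integral on C1)
bond 5 stroke→I1  (I1: I, integral causality)
bond 0 stroke→J1  (J1: bond 5 brought flow, rest push out)
bond 3 stroke→J1  (common-f at J1 fixed by 5)
bond 4 stroke→J2  (J2: bond 0 brought flow, rest push out)

b0 →J1
b1 →J2
b2 →J2
b3 →J1
b4 →J2
b5 →I1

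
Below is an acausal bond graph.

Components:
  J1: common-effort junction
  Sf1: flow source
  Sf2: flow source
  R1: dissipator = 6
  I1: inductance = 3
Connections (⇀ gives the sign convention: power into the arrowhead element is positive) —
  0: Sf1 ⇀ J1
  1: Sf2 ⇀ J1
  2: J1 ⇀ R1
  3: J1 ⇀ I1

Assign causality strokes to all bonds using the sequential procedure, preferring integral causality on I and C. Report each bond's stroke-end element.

b0 stroke at Sf1  (source Sf1 imposes f)
b1 stroke at Sf2  (source Sf2 imposes f)
b3 stroke at I1  (I1 integral (f out))
b2 stroke at J1  (J1: last free bond brings effort in)

#0 stroke→Sf1
#1 stroke→Sf2
#2 stroke→J1
#3 stroke→I1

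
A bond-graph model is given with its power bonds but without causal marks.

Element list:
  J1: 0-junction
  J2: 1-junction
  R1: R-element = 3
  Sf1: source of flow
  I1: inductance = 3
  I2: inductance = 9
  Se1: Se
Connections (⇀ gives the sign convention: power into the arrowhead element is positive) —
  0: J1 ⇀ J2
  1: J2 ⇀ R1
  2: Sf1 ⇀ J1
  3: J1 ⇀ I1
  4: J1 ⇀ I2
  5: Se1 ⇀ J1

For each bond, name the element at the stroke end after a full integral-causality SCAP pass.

β0 →J2
β1 →R1
β2 →Sf1
β3 →I1
β4 →I2
β5 →J1

#2 →Sf1  (Sf1: flow source, stroke at near end)
#5 →J1  (Se1 fixes effort; stroke away)
#0 →J2  (0-jn J1 has e-setter on 5)
#3 →I1  (common-e at J1 fixed by 5)
#4 →I2  (common-e at J1 fixed by 5)
#1 →R1  (only one flow-in slot at J2)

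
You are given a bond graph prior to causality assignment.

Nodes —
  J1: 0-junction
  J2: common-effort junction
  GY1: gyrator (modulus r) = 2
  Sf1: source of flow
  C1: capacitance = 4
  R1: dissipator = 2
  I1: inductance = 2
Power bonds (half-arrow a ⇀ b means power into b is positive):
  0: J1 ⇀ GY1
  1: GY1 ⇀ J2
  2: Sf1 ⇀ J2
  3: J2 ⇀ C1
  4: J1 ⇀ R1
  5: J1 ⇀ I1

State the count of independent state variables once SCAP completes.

β2 |Sf1  (source Sf1 imposes f)
β3 |J2  (C1 integral (e out))
β1 |GY1  (J2 effort already set via bond 3)
β0 |GY1  (GY GY1: same side as bond 1)
β5 |I1  (I1: I, integral causality)
β4 |J1  (only one effort-in slot at J1)

2  (C1, I1 all integral)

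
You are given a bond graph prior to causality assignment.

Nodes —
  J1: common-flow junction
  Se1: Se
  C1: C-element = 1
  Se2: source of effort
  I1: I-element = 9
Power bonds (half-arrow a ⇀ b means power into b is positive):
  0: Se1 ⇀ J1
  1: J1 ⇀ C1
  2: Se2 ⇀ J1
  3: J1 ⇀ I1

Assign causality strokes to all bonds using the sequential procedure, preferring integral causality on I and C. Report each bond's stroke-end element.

bond 0 stroke→J1  (Se1: effort source, stroke at far end)
bond 2 stroke→J1  (Se2: effort source, stroke at far end)
bond 1 stroke→J1  (C1: C, integral causality)
bond 3 stroke→I1  (J1 needs exactly one f-in)

β0 stroke→J1
β1 stroke→J1
β2 stroke→J1
β3 stroke→I1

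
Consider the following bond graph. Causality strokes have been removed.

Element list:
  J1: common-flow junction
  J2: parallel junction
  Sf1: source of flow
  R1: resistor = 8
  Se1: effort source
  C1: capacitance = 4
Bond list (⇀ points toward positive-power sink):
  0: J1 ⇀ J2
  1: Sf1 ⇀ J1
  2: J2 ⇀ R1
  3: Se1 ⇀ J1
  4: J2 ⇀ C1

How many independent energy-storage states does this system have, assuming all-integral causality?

1  (C1 all integral)

β1 stroke→Sf1  (Sf1 fixes flow; stroke at Sf1)
β3 stroke→J1  (Se1: effort source, stroke at far end)
β0 stroke→J1  (J1: bond 1 brought flow, rest push out)
β4 stroke→J2  (C1 outputs effort q/C1)
β2 stroke→R1  (J2: bond 4 brought effort, rest push out)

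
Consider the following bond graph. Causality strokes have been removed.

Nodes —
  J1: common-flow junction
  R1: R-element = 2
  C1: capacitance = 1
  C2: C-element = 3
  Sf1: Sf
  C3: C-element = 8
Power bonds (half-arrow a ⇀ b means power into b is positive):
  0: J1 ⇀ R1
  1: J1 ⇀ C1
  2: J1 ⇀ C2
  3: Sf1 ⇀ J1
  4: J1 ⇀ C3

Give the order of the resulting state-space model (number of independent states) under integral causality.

b3 stroke→Sf1  (Sf1 (Sf) sets flow on bond)
b0 stroke→J1  (J1: bond 3 brought flow, rest push out)
b1 stroke→J1  (J1 flow already set via bond 3)
b2 stroke→J1  (J1 flow already set via bond 3)
b4 stroke→J1  (common-f at J1 fixed by 3)

3  (C1, C2, C3 all integral)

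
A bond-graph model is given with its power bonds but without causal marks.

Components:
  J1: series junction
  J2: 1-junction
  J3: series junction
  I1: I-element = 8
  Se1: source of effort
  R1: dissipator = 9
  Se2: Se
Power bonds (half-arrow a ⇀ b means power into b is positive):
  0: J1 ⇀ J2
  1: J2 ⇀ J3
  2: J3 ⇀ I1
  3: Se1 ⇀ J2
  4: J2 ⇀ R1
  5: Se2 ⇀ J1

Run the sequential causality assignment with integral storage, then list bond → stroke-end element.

b3 →J2  (Se1 fixes effort; stroke away)
b5 →J1  (Se2 (Se) sets effort on bond)
b0 →J2  (only one flow-in slot at J1)
b2 →I1  (I1 integral (f out))
b1 →J3  (common-f at J3 fixed by 2)
b4 →J2  (J2 flow already set via bond 1)

b0 stroke→J2
b1 stroke→J3
b2 stroke→I1
b3 stroke→J2
b4 stroke→J2
b5 stroke→J1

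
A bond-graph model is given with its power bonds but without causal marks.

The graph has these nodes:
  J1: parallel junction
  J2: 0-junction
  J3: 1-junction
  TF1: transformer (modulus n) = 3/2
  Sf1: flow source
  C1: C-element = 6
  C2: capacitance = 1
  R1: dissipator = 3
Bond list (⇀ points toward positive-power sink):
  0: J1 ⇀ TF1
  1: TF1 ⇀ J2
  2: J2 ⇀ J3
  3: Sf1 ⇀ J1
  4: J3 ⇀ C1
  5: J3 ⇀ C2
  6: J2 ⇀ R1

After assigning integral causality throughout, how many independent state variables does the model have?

2  (C1, C2 all integral)

β3 stroke→Sf1  (Sf1: flow source, stroke at near end)
β0 stroke→J1  (only one effort-in slot at J1)
β1 stroke→TF1  (through TF1, causality passes straight; one stroke at TF1)
β4 stroke→J3  (C1 integral (e out))
β5 stroke→J3  (C2: C, integral causality)
β2 stroke→J2  (only one flow-in slot at J3)
β6 stroke→R1  (0-jn J2 has e-setter on 2)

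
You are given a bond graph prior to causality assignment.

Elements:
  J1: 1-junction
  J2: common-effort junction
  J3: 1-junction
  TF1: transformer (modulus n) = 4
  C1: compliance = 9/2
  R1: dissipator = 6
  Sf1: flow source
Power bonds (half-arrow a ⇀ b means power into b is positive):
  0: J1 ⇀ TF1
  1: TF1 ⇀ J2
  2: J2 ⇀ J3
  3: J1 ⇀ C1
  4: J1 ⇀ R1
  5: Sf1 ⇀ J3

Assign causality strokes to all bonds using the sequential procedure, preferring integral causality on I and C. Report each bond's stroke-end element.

bond 5 →Sf1  (Sf1 fixes flow; stroke at Sf1)
bond 2 →J3  (common-f at J3 fixed by 5)
bond 1 →J2  (J2 needs exactly one e-in)
bond 0 →TF1  (TF1 one-in-one-out from 1)
bond 3 →J1  (1-jn J1 has f-setter on 0)
bond 4 →J1  (J1 flow already set via bond 0)

β0 →TF1
β1 →J2
β2 →J3
β3 →J1
β4 →J1
β5 →Sf1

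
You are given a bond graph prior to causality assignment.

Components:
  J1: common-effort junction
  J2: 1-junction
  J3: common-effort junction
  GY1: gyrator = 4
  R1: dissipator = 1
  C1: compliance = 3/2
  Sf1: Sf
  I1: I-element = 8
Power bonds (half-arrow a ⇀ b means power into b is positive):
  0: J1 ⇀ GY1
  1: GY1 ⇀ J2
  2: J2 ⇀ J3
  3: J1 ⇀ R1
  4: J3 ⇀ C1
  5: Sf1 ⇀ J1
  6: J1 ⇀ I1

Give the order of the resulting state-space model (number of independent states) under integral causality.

2  (C1, I1 all integral)

bond 5 →Sf1  (Sf1 fixes flow; stroke at Sf1)
bond 4 →J3  (C1: C, integral causality)
bond 2 →J2  (J3: bond 4 brought effort, rest push out)
bond 1 →GY1  (J2 needs exactly one f-in)
bond 0 →GY1  (GY GY1: same side as bond 1)
bond 6 →I1  (I1: I, integral causality)
bond 3 →J1  (closing 0-jn rule on J1)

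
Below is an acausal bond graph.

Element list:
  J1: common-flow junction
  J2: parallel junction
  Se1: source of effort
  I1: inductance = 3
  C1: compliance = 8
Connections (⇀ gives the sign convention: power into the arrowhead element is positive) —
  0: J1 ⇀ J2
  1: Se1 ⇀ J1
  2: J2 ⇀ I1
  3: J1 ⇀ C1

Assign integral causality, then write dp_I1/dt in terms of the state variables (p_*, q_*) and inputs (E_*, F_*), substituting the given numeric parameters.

dp_I1/dt = E_Se1 - q_C1/8

#1 →J1  (Se1 (Se) sets effort on bond)
#2 →I1  (I1 outputs flow p/I1)
#0 →J2  (only one effort-in slot at J2)
#3 →J1  (J1: bond 0 brought flow, rest push out)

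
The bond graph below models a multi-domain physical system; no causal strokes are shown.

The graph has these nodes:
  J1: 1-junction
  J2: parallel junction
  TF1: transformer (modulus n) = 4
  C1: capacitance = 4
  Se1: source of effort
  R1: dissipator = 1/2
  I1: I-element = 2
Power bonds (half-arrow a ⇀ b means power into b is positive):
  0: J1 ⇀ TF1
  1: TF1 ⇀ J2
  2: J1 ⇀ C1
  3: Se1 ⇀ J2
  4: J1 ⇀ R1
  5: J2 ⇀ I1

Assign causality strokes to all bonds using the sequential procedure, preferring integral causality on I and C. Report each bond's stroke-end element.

#0 stroke→J1
#1 stroke→TF1
#2 stroke→J1
#3 stroke→J2
#4 stroke→R1
#5 stroke→I1

β3 stroke at J2  (Se1: effort source, stroke at far end)
β1 stroke at TF1  (J2 effort already set via bond 3)
β5 stroke at I1  (0-jn J2 has e-setter on 3)
β0 stroke at J1  (TF1 one-in-one-out from 1)
β2 stroke at J1  (C1 integral (e out))
β4 stroke at R1  (J1: last free bond brings flow in)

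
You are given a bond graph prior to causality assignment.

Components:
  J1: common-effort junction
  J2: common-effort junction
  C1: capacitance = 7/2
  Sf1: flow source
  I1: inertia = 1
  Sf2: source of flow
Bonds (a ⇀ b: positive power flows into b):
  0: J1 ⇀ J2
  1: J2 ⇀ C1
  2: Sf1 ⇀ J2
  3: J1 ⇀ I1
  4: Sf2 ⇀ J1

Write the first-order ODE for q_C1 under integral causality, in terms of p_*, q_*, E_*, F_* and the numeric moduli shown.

β2 stroke→Sf1  (Sf1 fixes flow; stroke at Sf1)
β4 stroke→Sf2  (Sf2: flow source, stroke at near end)
β1 stroke→J2  (C1 outputs effort q/C1)
β0 stroke→J1  (J2 effort already set via bond 1)
β3 stroke→I1  (J1: bond 0 brought effort, rest push out)

dq_C1/dt = F_Sf1 + F_Sf2 - p_I1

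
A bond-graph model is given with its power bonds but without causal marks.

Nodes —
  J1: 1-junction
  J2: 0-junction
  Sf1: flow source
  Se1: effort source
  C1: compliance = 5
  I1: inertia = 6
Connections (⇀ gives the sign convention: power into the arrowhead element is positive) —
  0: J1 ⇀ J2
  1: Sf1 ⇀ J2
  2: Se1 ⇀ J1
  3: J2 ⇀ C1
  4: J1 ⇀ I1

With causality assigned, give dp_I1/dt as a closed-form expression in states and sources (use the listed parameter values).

#1 |Sf1  (Sf1 (Sf) sets flow on bond)
#2 |J1  (source Se1 imposes e)
#3 |J2  (C1 outputs effort q/C1)
#0 |J1  (0-jn J2 has e-setter on 3)
#4 |I1  (J1 needs exactly one f-in)

dp_I1/dt = E_Se1 - q_C1/5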